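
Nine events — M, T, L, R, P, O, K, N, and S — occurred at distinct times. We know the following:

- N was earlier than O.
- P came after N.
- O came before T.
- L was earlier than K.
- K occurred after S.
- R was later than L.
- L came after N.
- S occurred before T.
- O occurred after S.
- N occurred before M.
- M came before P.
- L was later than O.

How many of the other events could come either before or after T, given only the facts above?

Forced before T: N, O, and S.
That leaves K, L, M, P, and R with no forced order relative to T — 5.

5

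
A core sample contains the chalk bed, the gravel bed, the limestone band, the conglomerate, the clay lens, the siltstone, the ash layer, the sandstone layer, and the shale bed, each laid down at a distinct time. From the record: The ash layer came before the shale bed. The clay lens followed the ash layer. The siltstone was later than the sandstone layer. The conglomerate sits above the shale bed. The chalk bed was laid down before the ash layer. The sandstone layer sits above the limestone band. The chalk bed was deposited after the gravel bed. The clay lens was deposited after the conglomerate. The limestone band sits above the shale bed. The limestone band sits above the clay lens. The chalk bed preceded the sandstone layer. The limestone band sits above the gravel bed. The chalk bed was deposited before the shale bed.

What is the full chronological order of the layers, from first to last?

the gravel bed, the chalk bed, the ash layer, the shale bed, the conglomerate, the clay lens, the limestone band, the sandstone layer, the siltstone

The constraints fix every adjacent pair, so only one ordering works:
the gravel bed → the chalk bed → the ash layer → the shale bed → the conglomerate → the clay lens → the limestone band → the sandstone layer → the siltstone.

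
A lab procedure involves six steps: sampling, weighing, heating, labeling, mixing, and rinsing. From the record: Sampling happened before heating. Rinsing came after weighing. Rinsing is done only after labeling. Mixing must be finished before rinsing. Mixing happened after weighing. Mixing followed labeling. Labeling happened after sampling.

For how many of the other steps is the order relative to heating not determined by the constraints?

4

Forced before heating: sampling.
That leaves labeling, mixing, rinsing, and weighing with no forced order relative to heating — 4.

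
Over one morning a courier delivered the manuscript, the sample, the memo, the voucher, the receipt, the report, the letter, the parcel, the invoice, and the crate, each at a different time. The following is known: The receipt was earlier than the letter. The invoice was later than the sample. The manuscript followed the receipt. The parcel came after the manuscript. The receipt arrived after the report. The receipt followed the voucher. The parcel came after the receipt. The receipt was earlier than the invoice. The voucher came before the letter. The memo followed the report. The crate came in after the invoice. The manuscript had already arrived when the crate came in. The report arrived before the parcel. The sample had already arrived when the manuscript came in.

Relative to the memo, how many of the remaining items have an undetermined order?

Forced before the memo: the report.
That leaves the crate, the invoice, the letter, the manuscript, the parcel, the receipt, the sample, and the voucher with no forced order relative to the memo — 8.

8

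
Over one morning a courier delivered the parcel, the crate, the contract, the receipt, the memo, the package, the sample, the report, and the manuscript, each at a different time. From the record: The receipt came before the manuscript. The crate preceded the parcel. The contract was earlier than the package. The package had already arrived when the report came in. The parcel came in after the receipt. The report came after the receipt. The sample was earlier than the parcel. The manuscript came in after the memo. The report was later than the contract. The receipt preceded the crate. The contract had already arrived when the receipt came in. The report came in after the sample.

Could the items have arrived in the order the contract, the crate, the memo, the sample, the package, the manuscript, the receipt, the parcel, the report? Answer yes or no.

no

The constraints require the receipt before the manuscript, but in the proposed sequence the manuscript appears ahead of the receipt. That one violation is enough.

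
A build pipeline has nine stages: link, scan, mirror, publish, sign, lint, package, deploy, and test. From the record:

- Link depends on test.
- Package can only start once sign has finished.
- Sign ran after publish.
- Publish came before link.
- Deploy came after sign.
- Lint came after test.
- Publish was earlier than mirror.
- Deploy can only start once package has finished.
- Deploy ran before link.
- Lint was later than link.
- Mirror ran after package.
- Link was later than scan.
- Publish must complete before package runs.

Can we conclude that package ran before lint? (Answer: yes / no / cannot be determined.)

Chain the constraints: package → deploy → link → lint. Each link is directly stated, so package comes before lint.

yes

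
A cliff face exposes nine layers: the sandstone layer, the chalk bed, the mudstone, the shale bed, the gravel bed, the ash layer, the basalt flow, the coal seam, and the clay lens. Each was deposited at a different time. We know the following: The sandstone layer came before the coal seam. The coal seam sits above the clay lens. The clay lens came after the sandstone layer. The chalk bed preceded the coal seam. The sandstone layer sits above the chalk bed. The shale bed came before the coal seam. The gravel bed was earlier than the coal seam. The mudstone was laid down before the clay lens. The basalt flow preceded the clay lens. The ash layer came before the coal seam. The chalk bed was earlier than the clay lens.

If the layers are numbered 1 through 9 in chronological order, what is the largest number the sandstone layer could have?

The sandstone layer must come before the clay lens and the coal seam — 2 layers forced after it.
Everything else can be placed before the sandstone layer in some valid order, so the sandstone layer can sit as late as position 9 − 2 = 7.

7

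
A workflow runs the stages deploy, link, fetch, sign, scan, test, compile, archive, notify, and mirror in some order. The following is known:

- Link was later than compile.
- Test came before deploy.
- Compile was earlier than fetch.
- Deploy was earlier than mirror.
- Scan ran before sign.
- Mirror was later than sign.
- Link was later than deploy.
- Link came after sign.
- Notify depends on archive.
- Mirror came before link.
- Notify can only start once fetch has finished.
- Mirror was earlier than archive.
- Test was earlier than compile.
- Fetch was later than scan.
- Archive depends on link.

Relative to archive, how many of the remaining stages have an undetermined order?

1

Forced before archive: compile, deploy, link, mirror, scan, sign, and test; forced after archive: notify.
That leaves fetch with no forced order relative to archive — 1.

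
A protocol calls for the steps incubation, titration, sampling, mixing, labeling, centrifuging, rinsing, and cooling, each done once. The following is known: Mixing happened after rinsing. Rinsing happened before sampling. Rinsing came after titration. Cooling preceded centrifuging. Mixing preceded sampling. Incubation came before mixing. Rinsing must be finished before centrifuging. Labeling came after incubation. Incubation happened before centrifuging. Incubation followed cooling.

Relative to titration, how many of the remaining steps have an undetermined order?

Forced after titration: centrifuging, mixing, rinsing, and sampling.
That leaves cooling, incubation, and labeling with no forced order relative to titration — 3.

3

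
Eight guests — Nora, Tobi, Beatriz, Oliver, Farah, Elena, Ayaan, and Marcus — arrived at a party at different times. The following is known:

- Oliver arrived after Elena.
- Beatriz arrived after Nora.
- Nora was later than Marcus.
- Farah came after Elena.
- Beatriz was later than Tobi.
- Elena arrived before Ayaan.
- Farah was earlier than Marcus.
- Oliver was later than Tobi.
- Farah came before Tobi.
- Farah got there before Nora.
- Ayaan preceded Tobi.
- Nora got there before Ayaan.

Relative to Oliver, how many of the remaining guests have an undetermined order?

1

Forced before Oliver: Ayaan, Elena, Farah, Marcus, Nora, and Tobi.
That leaves Beatriz with no forced order relative to Oliver — 1.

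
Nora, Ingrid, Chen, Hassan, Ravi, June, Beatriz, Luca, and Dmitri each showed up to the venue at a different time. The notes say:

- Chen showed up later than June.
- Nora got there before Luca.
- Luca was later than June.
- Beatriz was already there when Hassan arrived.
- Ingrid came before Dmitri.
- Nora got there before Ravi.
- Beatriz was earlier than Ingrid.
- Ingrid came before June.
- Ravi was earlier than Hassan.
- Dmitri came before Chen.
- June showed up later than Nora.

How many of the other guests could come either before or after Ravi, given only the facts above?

Forced before Ravi: Nora; forced after Ravi: Hassan.
That leaves Beatriz, Chen, Dmitri, Ingrid, June, and Luca with no forced order relative to Ravi — 6.

6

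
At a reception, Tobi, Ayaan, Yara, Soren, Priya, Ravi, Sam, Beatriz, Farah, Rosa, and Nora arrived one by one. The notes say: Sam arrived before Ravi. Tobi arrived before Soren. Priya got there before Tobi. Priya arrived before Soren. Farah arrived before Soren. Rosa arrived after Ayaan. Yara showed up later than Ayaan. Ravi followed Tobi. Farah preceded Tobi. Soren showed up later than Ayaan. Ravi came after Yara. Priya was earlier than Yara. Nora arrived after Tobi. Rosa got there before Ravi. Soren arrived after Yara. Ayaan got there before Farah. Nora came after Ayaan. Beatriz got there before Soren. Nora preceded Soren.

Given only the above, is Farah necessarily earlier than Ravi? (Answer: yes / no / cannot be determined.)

yes

Chain the constraints: Farah → Tobi → Ravi. Each link is directly stated, so Farah comes before Ravi.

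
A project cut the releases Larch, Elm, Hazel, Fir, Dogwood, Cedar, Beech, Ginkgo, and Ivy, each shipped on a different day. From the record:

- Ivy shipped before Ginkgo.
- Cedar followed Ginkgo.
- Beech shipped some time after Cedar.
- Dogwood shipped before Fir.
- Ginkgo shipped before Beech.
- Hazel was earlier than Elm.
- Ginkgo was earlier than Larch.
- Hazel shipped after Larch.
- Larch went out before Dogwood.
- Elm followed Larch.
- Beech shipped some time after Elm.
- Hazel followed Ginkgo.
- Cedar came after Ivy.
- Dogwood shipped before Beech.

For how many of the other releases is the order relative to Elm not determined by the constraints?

Forced before Elm: Ginkgo, Hazel, Ivy, and Larch; forced after Elm: Beech.
That leaves Cedar, Dogwood, and Fir with no forced order relative to Elm — 3.

3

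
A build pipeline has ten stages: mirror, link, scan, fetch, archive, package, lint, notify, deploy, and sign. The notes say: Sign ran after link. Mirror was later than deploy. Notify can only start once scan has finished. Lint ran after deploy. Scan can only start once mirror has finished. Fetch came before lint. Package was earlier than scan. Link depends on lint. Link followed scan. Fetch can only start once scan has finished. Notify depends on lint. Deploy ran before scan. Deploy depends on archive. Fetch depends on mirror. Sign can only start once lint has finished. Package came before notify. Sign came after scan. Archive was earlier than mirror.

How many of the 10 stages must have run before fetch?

Directly stated before fetch: mirror and scan.
Archive reaches fetch via archive → mirror → fetch.
Deploy reaches fetch via deploy → mirror → fetch.
Package reaches fetch via package → scan → fetch.
No chain forces notify (or any of the others) ahead of fetch.
That's archive, deploy, mirror, package, and scan — 5 in all.

5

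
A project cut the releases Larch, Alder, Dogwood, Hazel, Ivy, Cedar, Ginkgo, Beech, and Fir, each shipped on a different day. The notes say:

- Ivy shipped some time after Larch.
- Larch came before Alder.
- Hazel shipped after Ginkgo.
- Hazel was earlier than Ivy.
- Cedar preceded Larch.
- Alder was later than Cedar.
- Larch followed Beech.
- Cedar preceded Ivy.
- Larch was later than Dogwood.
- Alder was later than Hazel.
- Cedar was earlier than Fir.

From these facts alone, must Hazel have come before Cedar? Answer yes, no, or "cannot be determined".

No chain of stated constraints runs from Hazel to Cedar, and none runs from Cedar to Hazel either.
So the relative order of Hazel and Cedar is not fixed by the given facts.

cannot be determined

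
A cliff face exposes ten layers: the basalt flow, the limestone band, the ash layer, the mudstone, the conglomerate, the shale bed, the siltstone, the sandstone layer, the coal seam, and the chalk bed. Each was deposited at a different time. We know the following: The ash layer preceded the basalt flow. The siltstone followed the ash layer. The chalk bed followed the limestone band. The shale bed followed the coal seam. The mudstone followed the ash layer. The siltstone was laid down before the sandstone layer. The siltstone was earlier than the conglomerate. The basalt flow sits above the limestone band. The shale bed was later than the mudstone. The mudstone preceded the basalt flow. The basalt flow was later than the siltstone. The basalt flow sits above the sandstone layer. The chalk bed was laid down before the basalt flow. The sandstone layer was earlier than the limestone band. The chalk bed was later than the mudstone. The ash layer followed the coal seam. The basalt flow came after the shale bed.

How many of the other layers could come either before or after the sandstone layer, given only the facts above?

3

Forced before the sandstone layer: the ash layer, the coal seam, and the siltstone; forced after the sandstone layer: the basalt flow, the chalk bed, and the limestone band.
That leaves the conglomerate, the mudstone, and the shale bed with no forced order relative to the sandstone layer — 3.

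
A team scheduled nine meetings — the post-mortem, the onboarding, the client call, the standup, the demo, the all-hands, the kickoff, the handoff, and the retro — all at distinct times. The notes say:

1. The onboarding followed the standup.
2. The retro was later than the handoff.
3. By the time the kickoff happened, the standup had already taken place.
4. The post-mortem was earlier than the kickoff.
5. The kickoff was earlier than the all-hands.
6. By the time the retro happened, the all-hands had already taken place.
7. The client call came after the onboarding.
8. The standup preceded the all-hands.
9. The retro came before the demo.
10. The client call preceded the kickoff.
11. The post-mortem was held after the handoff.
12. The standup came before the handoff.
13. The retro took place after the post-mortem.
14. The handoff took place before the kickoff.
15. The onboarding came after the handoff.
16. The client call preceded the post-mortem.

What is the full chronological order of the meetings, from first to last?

The constraints fix every adjacent pair, so only one ordering works:
the standup → the handoff → the onboarding → the client call → the post-mortem → the kickoff → the all-hands → the retro → the demo.

the standup, the handoff, the onboarding, the client call, the post-mortem, the kickoff, the all-hands, the retro, the demo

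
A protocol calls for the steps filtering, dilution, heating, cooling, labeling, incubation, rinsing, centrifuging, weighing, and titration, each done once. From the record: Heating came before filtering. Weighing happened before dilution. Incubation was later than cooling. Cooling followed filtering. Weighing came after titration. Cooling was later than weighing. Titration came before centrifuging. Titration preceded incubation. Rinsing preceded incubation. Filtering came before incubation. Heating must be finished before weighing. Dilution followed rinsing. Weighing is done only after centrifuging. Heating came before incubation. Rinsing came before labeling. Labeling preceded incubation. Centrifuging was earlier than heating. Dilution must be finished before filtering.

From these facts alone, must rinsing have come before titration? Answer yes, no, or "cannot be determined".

No chain of stated constraints runs from rinsing to titration, and none runs from titration to rinsing either.
So the relative order of rinsing and titration is not fixed by the given facts.

cannot be determined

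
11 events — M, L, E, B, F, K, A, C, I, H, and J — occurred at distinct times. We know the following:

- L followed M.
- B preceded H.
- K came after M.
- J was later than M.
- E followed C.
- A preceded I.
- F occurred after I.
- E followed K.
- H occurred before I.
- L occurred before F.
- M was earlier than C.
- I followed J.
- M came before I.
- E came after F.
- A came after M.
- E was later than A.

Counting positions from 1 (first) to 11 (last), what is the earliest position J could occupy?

M must come before J — 1 forced predecessor.
Nothing else is forced ahead of J, so its earliest slot is position 1 + 1 = 2.

2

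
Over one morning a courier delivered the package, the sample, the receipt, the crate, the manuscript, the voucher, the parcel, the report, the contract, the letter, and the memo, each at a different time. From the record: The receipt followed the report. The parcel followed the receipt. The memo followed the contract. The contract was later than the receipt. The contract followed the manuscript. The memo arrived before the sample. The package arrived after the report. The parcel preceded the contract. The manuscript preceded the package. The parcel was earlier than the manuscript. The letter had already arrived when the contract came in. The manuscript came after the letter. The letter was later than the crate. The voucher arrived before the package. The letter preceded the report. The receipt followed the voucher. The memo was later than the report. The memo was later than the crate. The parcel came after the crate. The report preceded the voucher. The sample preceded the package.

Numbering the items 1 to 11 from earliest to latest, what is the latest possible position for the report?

The report must come before the contract, the manuscript, the memo, the package, the parcel, the receipt, the sample, and the voucher — 8 items forced after it.
Everything else can be placed before the report in some valid order, so the report can sit as late as position 11 − 8 = 3.

3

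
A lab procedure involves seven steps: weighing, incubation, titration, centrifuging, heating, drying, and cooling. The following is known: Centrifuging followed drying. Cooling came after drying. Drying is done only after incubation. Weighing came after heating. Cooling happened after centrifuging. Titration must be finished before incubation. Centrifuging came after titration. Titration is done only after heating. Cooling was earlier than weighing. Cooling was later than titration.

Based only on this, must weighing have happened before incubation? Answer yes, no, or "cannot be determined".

Tracing the constraints gives incubation → drying → cooling → weighing, so incubation must come before weighing.
That means weighing cannot be before incubation.

no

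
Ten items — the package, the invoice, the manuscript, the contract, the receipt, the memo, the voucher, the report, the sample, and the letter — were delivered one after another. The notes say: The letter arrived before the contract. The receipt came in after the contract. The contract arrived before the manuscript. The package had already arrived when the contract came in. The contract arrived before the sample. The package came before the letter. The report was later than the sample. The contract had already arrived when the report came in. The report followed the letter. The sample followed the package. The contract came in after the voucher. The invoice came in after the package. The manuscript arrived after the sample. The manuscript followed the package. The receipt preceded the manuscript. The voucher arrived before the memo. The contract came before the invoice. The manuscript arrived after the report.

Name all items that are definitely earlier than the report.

the contract, the letter, the package, the sample, the voucher

Directly stated before the report: the contract, the letter, and the sample.
The package reaches the report via the package → the letter → the report.
The voucher reaches the report via the voucher → the contract → the report.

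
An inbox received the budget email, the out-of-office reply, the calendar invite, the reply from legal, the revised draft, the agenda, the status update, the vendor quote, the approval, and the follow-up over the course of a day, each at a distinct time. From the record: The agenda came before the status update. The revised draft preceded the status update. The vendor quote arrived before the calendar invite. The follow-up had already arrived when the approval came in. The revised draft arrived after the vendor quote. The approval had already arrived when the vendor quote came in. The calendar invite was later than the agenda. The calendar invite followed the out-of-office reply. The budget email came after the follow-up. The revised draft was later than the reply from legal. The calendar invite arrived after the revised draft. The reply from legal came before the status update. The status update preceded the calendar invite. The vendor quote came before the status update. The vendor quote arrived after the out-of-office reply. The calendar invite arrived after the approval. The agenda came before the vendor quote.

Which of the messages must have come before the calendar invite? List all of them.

the agenda, the approval, the follow-up, the out-of-office reply, the reply from legal, the revised draft, the status update, the vendor quote

Directly stated before the calendar invite: the agenda, the approval, the out-of-office reply, the revised draft, the status update, and the vendor quote.
The follow-up reaches the calendar invite via the follow-up → the approval → the calendar invite.
The reply from legal reaches the calendar invite via the reply from legal → the status update → the calendar invite.
No chain forces the budget email ahead of the calendar invite.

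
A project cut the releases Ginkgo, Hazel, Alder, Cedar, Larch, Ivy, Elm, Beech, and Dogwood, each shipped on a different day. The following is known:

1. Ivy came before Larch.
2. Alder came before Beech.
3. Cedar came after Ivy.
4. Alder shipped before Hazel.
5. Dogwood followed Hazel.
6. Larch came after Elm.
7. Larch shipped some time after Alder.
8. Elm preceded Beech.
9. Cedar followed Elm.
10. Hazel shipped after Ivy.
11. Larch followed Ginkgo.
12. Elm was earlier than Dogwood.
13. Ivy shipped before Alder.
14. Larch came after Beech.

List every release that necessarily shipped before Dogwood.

Alder, Elm, Hazel, Ivy

Directly stated before Dogwood: Elm and Hazel.
Alder reaches Dogwood via Alder → Hazel → Dogwood.
Ivy reaches Dogwood via Ivy → Hazel → Dogwood.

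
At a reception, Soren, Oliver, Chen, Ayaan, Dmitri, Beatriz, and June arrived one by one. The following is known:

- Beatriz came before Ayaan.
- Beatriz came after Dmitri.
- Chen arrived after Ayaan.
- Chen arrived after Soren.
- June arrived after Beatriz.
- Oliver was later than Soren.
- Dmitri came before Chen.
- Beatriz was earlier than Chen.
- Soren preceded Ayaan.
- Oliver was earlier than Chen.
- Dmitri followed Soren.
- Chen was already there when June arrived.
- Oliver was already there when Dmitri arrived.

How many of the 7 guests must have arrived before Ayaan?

4

Directly stated before Ayaan: Beatriz and Soren.
Dmitri reaches Ayaan via Dmitri → Beatriz → Ayaan.
Oliver reaches Ayaan via Oliver → Dmitri → Beatriz → Ayaan.
No chain forces Chen (or any of the others) ahead of Ayaan.
That's Beatriz, Dmitri, Oliver, and Soren — 4 in all.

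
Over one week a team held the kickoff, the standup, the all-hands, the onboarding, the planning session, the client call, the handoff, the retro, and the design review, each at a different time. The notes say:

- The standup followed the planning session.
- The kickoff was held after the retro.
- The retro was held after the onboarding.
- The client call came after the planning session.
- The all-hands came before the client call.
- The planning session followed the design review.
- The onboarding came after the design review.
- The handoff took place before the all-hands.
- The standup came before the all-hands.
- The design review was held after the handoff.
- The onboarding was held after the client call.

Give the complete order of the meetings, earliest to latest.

the handoff, the design review, the planning session, the standup, the all-hands, the client call, the onboarding, the retro, the kickoff

The constraints fix every adjacent pair, so only one ordering works:
the handoff → the design review → the planning session → the standup → the all-hands → the client call → the onboarding → the retro → the kickoff.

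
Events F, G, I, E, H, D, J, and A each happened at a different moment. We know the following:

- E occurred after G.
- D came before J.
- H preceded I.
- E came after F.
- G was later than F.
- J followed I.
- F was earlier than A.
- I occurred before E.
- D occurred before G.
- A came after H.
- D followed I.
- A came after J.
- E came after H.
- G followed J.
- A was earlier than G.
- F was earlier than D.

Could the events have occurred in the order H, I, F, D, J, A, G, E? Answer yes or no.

Check each stated constraint against the proposed order — e.g. I is ahead of E; H is ahead of E. Every pair is in the required order; nothing is violated.

yes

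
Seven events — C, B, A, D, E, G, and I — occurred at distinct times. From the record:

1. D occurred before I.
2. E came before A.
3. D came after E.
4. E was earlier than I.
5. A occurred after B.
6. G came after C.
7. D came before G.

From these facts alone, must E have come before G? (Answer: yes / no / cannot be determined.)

Chain the constraints: E → D → G. Each link is directly stated, so E comes before G.

yes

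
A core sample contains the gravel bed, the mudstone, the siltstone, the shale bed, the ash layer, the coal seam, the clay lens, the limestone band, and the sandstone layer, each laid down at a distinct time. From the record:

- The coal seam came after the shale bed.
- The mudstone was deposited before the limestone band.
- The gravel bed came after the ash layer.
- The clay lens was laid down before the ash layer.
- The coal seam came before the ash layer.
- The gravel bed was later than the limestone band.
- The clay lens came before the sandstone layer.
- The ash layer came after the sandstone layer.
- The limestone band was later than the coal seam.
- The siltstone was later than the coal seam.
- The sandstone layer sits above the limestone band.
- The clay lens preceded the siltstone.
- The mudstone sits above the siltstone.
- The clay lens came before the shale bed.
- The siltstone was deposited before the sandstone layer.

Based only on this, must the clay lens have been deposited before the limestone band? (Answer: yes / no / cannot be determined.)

yes

Chain the constraints: the clay lens → the siltstone → the mudstone → the limestone band. Each link is directly stated, so the clay lens comes before the limestone band.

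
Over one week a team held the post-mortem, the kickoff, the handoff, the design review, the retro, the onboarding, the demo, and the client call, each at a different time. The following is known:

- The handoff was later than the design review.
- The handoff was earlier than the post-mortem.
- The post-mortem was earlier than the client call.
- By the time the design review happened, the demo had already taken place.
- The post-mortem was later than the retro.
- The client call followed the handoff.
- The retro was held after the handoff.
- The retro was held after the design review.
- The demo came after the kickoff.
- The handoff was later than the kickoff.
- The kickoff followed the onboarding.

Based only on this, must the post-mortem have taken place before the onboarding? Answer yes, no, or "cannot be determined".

no

Tracing the constraints gives the onboarding → the kickoff → the handoff → the post-mortem, so the onboarding must come before the post-mortem.
That means the post-mortem cannot be before the onboarding.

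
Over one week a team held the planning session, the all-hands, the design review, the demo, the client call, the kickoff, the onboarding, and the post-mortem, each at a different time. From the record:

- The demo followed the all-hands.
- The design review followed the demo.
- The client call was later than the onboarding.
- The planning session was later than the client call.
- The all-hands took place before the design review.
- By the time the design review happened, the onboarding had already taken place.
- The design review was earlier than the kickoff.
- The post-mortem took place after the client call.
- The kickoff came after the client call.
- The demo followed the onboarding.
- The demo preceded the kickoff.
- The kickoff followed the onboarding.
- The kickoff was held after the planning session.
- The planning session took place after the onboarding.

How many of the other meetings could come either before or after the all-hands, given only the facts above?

4

Forced after the all-hands: the demo, the design review, and the kickoff.
That leaves the client call, the onboarding, the planning session, and the post-mortem with no forced order relative to the all-hands — 4.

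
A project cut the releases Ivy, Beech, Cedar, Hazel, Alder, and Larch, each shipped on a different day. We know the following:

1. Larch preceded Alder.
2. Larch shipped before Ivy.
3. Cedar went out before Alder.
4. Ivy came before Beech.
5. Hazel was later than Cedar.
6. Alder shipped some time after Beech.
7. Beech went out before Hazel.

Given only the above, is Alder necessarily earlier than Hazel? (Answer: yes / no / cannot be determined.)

No chain of stated constraints runs from Alder to Hazel, and none runs from Hazel to Alder either.
So the relative order of Alder and Hazel is not fixed by the given facts.

cannot be determined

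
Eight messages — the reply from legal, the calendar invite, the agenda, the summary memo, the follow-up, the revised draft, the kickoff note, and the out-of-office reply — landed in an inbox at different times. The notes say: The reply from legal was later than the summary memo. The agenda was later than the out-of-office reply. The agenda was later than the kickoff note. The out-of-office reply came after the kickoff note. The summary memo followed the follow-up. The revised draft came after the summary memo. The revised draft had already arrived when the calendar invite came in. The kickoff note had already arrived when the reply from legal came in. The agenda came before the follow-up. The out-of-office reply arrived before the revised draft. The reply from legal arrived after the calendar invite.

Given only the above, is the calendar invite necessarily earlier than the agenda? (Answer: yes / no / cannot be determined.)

no

Tracing the constraints gives the agenda → the follow-up → the summary memo → the revised draft → the calendar invite, so the agenda must come before the calendar invite.
That means the calendar invite cannot be before the agenda.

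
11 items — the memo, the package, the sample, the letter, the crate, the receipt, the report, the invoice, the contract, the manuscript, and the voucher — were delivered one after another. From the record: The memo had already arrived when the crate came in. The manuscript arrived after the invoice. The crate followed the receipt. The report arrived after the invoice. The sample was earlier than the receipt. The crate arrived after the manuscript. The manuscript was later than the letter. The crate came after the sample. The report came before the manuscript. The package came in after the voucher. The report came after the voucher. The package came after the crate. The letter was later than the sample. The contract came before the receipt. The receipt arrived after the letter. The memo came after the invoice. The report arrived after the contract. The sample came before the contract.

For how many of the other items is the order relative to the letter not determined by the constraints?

Forced before the letter: the sample; forced after the letter: the crate, the manuscript, the package, and the receipt.
That leaves the contract, the invoice, the memo, the report, and the voucher with no forced order relative to the letter — 5.

5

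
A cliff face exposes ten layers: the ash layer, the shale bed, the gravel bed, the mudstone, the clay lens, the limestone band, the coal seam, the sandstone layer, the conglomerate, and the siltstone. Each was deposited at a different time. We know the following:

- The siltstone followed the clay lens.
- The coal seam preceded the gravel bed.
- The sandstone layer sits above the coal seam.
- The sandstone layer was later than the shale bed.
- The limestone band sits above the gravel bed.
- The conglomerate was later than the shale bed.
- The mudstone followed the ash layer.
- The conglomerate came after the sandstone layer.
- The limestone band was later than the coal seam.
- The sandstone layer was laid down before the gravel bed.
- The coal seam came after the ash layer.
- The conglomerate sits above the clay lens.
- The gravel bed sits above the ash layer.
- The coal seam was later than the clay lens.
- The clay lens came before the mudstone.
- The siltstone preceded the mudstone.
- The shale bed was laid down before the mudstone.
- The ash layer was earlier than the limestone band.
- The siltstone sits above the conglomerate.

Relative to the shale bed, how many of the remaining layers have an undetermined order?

Forced after the shale bed: the conglomerate, the gravel bed, the limestone band, the mudstone, the sandstone layer, and the siltstone.
That leaves the ash layer, the clay lens, and the coal seam with no forced order relative to the shale bed — 3.

3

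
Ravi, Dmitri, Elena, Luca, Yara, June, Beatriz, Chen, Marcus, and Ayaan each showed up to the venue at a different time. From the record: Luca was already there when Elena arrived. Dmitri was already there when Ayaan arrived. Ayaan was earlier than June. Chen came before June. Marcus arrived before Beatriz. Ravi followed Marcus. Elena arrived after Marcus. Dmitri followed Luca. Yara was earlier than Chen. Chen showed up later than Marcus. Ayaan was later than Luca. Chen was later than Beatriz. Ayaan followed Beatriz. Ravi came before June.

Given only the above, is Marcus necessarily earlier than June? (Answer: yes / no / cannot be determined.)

Chain the constraints: Marcus → Chen → June. Each link is directly stated, so Marcus comes before June.

yes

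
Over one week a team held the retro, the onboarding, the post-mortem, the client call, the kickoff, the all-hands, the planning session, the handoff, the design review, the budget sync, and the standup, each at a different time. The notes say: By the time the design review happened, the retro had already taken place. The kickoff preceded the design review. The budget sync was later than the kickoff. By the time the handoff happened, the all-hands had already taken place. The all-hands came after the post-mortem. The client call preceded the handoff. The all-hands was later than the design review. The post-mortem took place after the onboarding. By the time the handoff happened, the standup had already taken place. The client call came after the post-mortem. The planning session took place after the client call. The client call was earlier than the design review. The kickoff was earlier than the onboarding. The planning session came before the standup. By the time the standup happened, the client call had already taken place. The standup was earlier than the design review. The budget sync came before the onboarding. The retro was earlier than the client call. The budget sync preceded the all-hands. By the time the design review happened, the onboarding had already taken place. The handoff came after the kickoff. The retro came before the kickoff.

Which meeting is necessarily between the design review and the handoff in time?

Tracing the constraints gives the design review → the all-hands → the handoff, so the all-hands sits after the design review and before the handoff.
No other meeting is forced both after the design review and before the handoff.

the all-hands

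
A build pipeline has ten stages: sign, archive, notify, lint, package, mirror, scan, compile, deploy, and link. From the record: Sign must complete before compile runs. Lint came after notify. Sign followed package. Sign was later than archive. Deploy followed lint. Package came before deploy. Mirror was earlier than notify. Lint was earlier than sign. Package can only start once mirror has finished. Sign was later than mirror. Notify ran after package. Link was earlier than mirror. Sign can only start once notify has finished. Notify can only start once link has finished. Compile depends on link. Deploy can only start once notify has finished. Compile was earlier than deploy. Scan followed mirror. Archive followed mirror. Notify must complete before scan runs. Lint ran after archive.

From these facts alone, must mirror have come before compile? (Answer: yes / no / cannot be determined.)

Chain the constraints: mirror → sign → compile. Each link is directly stated, so mirror comes before compile.

yes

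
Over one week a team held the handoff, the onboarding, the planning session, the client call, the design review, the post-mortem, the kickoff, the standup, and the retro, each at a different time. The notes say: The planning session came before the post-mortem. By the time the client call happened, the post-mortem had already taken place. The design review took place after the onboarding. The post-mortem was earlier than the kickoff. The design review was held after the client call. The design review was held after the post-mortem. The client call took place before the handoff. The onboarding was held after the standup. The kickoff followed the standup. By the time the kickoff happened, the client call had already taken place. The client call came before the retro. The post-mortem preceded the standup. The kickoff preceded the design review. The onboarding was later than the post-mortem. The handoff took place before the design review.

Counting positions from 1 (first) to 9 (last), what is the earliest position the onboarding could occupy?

The planning session, the post-mortem, and the standup must all come before the onboarding — 3 forced predecessors.
Nothing else is forced ahead of the onboarding, so its earliest slot is position 3 + 1 = 4.

4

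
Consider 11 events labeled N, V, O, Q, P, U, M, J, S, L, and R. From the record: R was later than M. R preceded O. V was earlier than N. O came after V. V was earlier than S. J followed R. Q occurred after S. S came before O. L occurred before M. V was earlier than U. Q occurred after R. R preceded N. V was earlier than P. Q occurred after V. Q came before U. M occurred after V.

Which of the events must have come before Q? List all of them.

L, M, R, S, V

Directly stated before Q: R, S, and V.
L reaches Q via L → M → R → Q.
M reaches Q via M → R → Q.
No chain forces N (or any of the others) ahead of Q.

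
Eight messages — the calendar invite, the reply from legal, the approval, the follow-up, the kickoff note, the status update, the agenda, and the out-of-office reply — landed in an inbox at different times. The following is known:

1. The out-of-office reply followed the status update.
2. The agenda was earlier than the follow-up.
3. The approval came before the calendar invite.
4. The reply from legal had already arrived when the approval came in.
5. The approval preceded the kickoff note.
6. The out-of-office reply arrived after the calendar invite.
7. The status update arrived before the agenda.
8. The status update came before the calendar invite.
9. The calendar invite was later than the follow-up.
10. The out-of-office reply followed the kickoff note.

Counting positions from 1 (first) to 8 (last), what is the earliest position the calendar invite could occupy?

The agenda, the approval, the follow-up, the reply from legal, and the status update must all come before the calendar invite — 5 forced predecessors.
Nothing else is forced ahead of the calendar invite, so its earliest slot is position 5 + 1 = 6.

6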